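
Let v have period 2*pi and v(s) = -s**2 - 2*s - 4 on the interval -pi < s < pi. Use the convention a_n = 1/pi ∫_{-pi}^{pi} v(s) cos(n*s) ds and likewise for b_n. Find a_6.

a_6 = 1/pi ∫_{-pi}^{pi} v(s) cos(6*s) ds.
Integrating by parts twice (tabular method), an antiderivative of (-s**2 - 2*s - 4) cos(6*s) is -s**2*sin(6*s)/6 - s*sin(6*s)/3 - s*cos(6*s)/18 - 71*sin(6*s)/108 - cos(6*s)/18; evaluating from -pi to pi: ∫_{-pi}^{pi} (-s**2 - 2*s - 4) cos(6*s) ds = (-pi/18 - 1/18) - (-1/18 + pi/18) = -pi/9.
Hence a_6 = (1/pi)·(-pi/9) = -1/9.

-1/9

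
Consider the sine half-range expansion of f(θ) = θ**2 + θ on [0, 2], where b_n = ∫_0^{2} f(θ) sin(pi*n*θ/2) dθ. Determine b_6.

b_6 = ∫_0^{2} (θ**2 + θ) sin(3*pi*θ) dθ.
Integrating by parts twice (tabular method), an antiderivative of (θ**2 + θ) sin(3*pi*θ) is -θ**2*cos(3*pi*θ)/(3*pi) + 2*θ*sin(3*pi*θ)/(9*pi**2) - θ*cos(3*pi*θ)/(3*pi) + sin(3*pi*θ)/(9*pi**2) + 2*cos(3*pi*θ)/(27*pi**3); evaluating from 0 to 2: ∫_{0}^{2} (θ**2 + θ) sin(3*pi*θ) dθ = (-2/pi + 2/(27*pi**3)) - (2/(27*pi**3)) = -2/pi.
Hence b_6 = -2/pi.

-2/pi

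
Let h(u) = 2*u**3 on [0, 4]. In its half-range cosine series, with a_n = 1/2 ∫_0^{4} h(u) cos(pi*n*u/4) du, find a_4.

48/pi**2

a_4 = 1/2 ∫_0^{4} (2*u**3) cos(pi*u) du.
Integrating by parts three times (tabular method), an antiderivative of (2*u**3) cos(pi*u) is 2*u**3*sin(pi*u)/pi + 6*u**2*cos(pi*u)/pi**2 - 12*u*sin(pi*u)/pi**3 - 12*cos(pi*u)/pi**4; evaluating from 0 to 4: ∫_{0}^{4} (2*u**3) cos(pi*u) du = (12*(-1 + 8*pi**2)/pi**4) - (-12/pi**4) = 96/pi**2.
Hence a_4 = (1/2)·(96/pi**2) = 48/pi**2.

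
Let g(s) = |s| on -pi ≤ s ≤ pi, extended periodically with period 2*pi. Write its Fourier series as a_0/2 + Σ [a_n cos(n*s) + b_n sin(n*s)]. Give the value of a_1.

a_1 = 1/pi ∫_{-pi}^{pi} g(s) cos(s) ds.
g is even and cos(s) is even, so the integrand is even and a_1 = 2/pi ∫_0^{pi} g(s) cos(s) ds.
Integrating by parts (boundary term plus one more integral), an antiderivative of (s) cos(s) is s*sin(s) + cos(s); evaluating from 0 to pi: ∫_{0}^{pi} (s) cos(s) ds = (-1) - (1) = -2.
Hence a_1 = (2/pi)·(-2) = -4/pi.

-4/pi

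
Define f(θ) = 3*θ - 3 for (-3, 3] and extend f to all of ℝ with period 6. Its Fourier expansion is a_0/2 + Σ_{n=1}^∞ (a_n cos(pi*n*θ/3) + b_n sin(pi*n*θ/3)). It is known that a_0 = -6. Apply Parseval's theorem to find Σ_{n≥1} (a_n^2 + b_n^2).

Parseval: a_0^2/2 + Σ_{n≥1} (a_n^2+b_n^2) = 1/3 ∫_{-3}^{3} f(θ)^2 dθ = 72.
Subtract a_0^2/2 = 18: Σ (a_n^2+b_n^2) = 54.

54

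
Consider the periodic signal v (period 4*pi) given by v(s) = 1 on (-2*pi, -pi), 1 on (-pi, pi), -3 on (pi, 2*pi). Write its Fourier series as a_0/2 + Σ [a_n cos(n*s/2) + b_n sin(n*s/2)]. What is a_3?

a_3 = (1/(2*pi)) ∫_{-2*pi}^{2*pi} v(s) cos(3*s/2) ds.
Split the integral at the breakpoints.
Directly, an antiderivative of (1) cos(3*s/2) is 2*sin(3*s/2)/3; evaluating from -2*pi to -pi: ∫_{-2*pi}^{-pi} (1) cos(3*s/2) ds = (2/3) - (0) = 2/3.
Directly, an antiderivative of (1) cos(3*s/2) is 2*sin(3*s/2)/3; evaluating from -pi to pi: ∫_{-pi}^{pi} (1) cos(3*s/2) ds = (-2/3) - (2/3) = -4/3.
Directly, an antiderivative of (-3) cos(3*s/2) is -2*sin(3*s/2); evaluating from pi to 2*pi: ∫_{pi}^{2*pi} (-3) cos(3*s/2) ds = (0) - (2) = -2.
Summing the pieces and multiplying by (1/(2*pi)) gives a_3 = -4/(3*pi).

-4/(3*pi)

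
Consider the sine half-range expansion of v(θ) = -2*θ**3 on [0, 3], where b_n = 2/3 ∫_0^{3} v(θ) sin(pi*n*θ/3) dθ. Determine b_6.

-3/pi**3 + 18/pi

b_6 = 2/3 ∫_0^{3} (-2*θ**3) sin(2*pi*θ) dθ.
Integrating by parts three times (tabular method), an antiderivative of (-2*θ**3) sin(2*pi*θ) is θ**3*cos(2*pi*θ)/pi - 3*θ**2*sin(2*pi*θ)/(2*pi**2) - 3*θ*cos(2*pi*θ)/(2*pi**3) + 3*sin(2*pi*θ)/(4*pi**4); evaluating from 0 to 3: ∫_{0}^{3} (-2*θ**3) sin(2*pi*θ) dθ = (-9/(2*pi**3) + 27/pi) - (0) = -9/(2*pi**3) + 27/pi.
Hence b_6 = (2/3)·(-9/(2*pi**3) + 27/pi) = -3/pi**3 + 18/pi.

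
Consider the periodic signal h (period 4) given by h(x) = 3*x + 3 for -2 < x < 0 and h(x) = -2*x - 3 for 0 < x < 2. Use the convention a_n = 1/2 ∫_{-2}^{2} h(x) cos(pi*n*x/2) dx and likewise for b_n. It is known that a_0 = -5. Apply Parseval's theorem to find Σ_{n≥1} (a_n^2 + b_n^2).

101/6

Parseval: a_0^2/2 + Σ_{n≥1} (a_n^2+b_n^2) = 1/2 ∫_{-2}^{2} h(x)^2 dx = 88/3.
Subtract a_0^2/2 = 25/2: Σ (a_n^2+b_n^2) = 101/6.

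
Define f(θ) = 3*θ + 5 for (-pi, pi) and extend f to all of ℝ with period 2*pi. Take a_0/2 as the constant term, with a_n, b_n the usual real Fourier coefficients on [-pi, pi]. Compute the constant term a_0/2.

5

a_0 = 1/pi ∫_{-pi}^{pi} f(θ) dθ = 1/pi · (10*pi) = 10.
So the constant term a_0/2 = 5.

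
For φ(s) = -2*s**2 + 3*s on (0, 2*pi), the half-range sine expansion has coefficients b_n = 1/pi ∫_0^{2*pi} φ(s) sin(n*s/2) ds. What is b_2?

b_2 = 1/pi ∫_0^{2*pi} (-2*s**2 + 3*s) sin(s) ds.
Integrating by parts twice (tabular method), an antiderivative of (-2*s**2 + 3*s) sin(s) is 2*s**2*cos(s) - 4*s*sin(s) - 3*s*cos(s) + 3*sin(s) - 4*cos(s); evaluating from 0 to 2*pi: ∫_{0}^{2*pi} (-2*s**2 + 3*s) sin(s) ds = (-6*pi - 4 + 8*pi**2) - (-4) = 2*pi*(-3 + 4*pi).
Hence b_2 = (1/pi)·(2*pi*(-3 + 4*pi)) = -6 + 8*pi.

-6 + 8*pi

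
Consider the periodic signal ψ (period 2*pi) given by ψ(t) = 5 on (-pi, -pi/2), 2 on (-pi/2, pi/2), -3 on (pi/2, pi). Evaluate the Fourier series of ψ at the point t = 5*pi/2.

-1/2

t = 5*pi/2 differs from t = pi/2 by 1 full period(s), and the series is 2*pi-periodic.
At t = pi/2 the one-sided limits are ψ(pi/2^-) = 2 and ψ(pi/2^+) = -3.
By Dirichlet's theorem the series converges to their average, [(2) + (-3)]/2 = -1/2.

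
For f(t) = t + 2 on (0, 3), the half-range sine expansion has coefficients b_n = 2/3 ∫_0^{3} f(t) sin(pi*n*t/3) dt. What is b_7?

2/pi

b_7 = 2/3 ∫_0^{3} (t + 2) sin(7*pi*t/3) dt.
Integrating by parts (boundary term plus one more integral), an antiderivative of (t + 2) sin(7*pi*t/3) is -3*t*cos(7*pi*t/3)/(7*pi) + 9*sin(7*pi*t/3)/(49*pi**2) - 6*cos(7*pi*t/3)/(7*pi); evaluating from 0 to 3: ∫_{0}^{3} (t + 2) sin(7*pi*t/3) dt = (15/(7*pi)) - (-6/(7*pi)) = 3/pi.
Hence b_7 = (2/3)·(3/pi) = 2/pi.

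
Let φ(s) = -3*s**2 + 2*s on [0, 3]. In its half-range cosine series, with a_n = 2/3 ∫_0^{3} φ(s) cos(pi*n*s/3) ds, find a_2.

a_2 = 2/3 ∫_0^{3} (-3*s**2 + 2*s) cos(2*pi*s/3) ds.
Integrating by parts twice (tabular method), an antiderivative of (-3*s**2 + 2*s) cos(2*pi*s/3) is -9*s**2*sin(2*pi*s/3)/(2*pi) + 3*s*sin(2*pi*s/3)/pi - 27*s*cos(2*pi*s/3)/(2*pi**2) + 81*sin(2*pi*s/3)/(4*pi**3) + 9*cos(2*pi*s/3)/(2*pi**2); evaluating from 0 to 3: ∫_{0}^{3} (-3*s**2 + 2*s) cos(2*pi*s/3) ds = (-36/pi**2) - (9/(2*pi**2)) = -81/(2*pi**2).
Hence a_2 = (2/3)·(-81/(2*pi**2)) = -27/pi**2.

-27/pi**2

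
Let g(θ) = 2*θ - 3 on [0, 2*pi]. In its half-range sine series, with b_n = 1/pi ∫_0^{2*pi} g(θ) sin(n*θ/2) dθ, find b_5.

4*(-3 + 2*pi)/(5*pi)

b_5 = 1/pi ∫_0^{2*pi} (2*θ - 3) sin(5*θ/2) dθ.
Integrating by parts (boundary term plus one more integral), an antiderivative of (2*θ - 3) sin(5*θ/2) is -4*θ*cos(5*θ/2)/5 + 8*sin(5*θ/2)/25 + 6*cos(5*θ/2)/5; evaluating from 0 to 2*pi: ∫_{0}^{2*pi} (2*θ - 3) sin(5*θ/2) dθ = (-6/5 + 8*pi/5) - (6/5) = -12/5 + 8*pi/5.
Hence b_5 = (1/pi)·(-12/5 + 8*pi/5) = 4*(-3 + 2*pi)/(5*pi).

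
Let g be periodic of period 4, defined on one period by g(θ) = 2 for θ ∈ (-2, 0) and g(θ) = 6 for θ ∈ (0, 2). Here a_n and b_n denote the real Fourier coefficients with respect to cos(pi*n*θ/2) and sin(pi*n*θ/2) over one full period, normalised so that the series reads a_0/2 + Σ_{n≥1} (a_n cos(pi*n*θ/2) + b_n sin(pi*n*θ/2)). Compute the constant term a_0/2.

4

a_0 = 1/2 ∫_{-2}^{2} g(θ) dθ = 1/2 · (16) = 8.
So the constant term a_0/2 = 4.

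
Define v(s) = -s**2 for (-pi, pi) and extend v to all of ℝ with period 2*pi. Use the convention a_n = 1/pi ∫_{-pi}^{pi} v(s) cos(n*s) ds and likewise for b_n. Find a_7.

4/49

a_7 = 1/pi ∫_{-pi}^{pi} v(s) cos(7*s) ds.
v is even and cos(7*s) is even, so the integrand is even and a_7 = 2/pi ∫_0^{pi} v(s) cos(7*s) ds.
Integrating by parts twice (tabular method), an antiderivative of (-s**2) cos(7*s) is -s**2*sin(7*s)/7 - 2*s*cos(7*s)/49 + 2*sin(7*s)/343; evaluating from 0 to pi: ∫_{0}^{pi} (-s**2) cos(7*s) ds = (2*pi/49) - (0) = 2*pi/49.
Hence a_7 = (2/pi)·(2*pi/49) = 4/49.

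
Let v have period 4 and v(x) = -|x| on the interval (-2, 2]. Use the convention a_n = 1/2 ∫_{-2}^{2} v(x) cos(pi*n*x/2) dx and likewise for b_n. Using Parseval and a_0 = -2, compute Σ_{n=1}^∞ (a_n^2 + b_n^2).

Parseval: a_0^2/2 + Σ_{n≥1} (a_n^2+b_n^2) = 1/2 ∫_{-2}^{2} v(x)^2 dx = 8/3.
Subtract a_0^2/2 = 2: Σ (a_n^2+b_n^2) = 2/3.

2/3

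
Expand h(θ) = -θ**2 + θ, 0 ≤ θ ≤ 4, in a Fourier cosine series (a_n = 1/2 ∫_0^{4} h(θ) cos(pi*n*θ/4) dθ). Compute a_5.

a_5 = 1/2 ∫_0^{4} (-θ**2 + θ) cos(5*pi*θ/4) dθ.
Integrating by parts twice (tabular method), an antiderivative of (-θ**2 + θ) cos(5*pi*θ/4) is -4*θ**2*sin(5*pi*θ/4)/(5*pi) + 4*θ*sin(5*pi*θ/4)/(5*pi) - 32*θ*cos(5*pi*θ/4)/(25*pi**2) + 128*sin(5*pi*θ/4)/(125*pi**3) + 16*cos(5*pi*θ/4)/(25*pi**2); evaluating from 0 to 4: ∫_{0}^{4} (-θ**2 + θ) cos(5*pi*θ/4) dθ = (112/(25*pi**2)) - (16/(25*pi**2)) = 96/(25*pi**2).
Hence a_5 = (1/2)·(96/(25*pi**2)) = 48/(25*pi**2).

48/(25*pi**2)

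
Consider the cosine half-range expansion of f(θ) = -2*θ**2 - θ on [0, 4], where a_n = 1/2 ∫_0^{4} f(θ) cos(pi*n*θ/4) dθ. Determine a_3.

16/pi**2

a_3 = 1/2 ∫_0^{4} (-2*θ**2 - θ) cos(3*pi*θ/4) dθ.
Integrating by parts twice (tabular method), an antiderivative of (-2*θ**2 - θ) cos(3*pi*θ/4) is -8*θ**2*sin(3*pi*θ/4)/(3*pi) - 4*θ*sin(3*pi*θ/4)/(3*pi) - 64*θ*cos(3*pi*θ/4)/(9*pi**2) + 256*sin(3*pi*θ/4)/(27*pi**3) - 16*cos(3*pi*θ/4)/(9*pi**2); evaluating from 0 to 4: ∫_{0}^{4} (-2*θ**2 - θ) cos(3*pi*θ/4) dθ = (272/(9*pi**2)) - (-16/(9*pi**2)) = 32/pi**2.
Hence a_3 = (1/2)·(32/pi**2) = 16/pi**2.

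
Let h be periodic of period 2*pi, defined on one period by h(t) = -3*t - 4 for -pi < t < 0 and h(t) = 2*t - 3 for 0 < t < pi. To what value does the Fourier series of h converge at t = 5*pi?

-7/2 + 5*pi/2

t = 5*pi differs from t = pi by 2 full period(s), and the series is 2*pi-periodic.
At t = pi the one-sided limits are h(pi^-) = -3 + 2*pi and h(pi^+) = -4 + 3*pi.
By Dirichlet's theorem the series converges to their average, [(-3 + 2*pi) + (-4 + 3*pi)]/2 = -7/2 + 5*pi/2.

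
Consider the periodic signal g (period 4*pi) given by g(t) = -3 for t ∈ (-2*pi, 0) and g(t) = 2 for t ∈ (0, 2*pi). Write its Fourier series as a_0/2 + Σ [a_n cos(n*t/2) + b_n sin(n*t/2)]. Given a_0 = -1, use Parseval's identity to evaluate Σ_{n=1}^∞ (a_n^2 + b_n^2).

25/2

Parseval: a_0^2/2 + Σ_{n≥1} (a_n^2+b_n^2) = (1/(2*pi)) ∫_{-2*pi}^{2*pi} g(t)^2 dt = 13.
Subtract a_0^2/2 = 1/2: Σ (a_n^2+b_n^2) = 25/2.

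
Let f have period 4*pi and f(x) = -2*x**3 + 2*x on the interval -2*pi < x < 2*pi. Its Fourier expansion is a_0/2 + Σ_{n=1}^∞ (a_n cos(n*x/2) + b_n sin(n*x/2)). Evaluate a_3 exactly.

0

a_3 = (1/(2*pi)) ∫_{-2*pi}^{2*pi} f(x) cos(3*x/2) dx.
f is odd and cos(3*x/2) is even, so the integrand is odd over a symmetric interval and the integral vanishes.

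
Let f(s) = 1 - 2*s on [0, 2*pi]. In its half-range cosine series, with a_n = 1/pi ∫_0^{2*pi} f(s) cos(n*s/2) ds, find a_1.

a_1 = 1/pi ∫_0^{2*pi} (1 - 2*s) cos(s/2) ds.
Integrating by parts (boundary term plus one more integral), an antiderivative of (1 - 2*s) cos(s/2) is -4*s*sin(s/2) + 2*sin(s/2) - 8*cos(s/2); evaluating from 0 to 2*pi: ∫_{0}^{2*pi} (1 - 2*s) cos(s/2) ds = (8) - (-8) = 16.
Hence a_1 = (1/pi)·(16) = 16/pi.

16/pi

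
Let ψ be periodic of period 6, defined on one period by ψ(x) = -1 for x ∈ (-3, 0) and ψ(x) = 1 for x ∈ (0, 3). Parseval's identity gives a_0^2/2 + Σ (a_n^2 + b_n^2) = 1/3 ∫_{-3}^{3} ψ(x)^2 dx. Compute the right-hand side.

1/3 ∫_{-3}^{3} ψ(x)^2 dx = 1/3 · (6) = 2.

2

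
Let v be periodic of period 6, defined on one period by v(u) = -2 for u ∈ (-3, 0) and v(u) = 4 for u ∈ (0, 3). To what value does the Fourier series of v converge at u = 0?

1

At u = 0 the one-sided limits are v(0^-) = -2 and v(0^+) = 4.
By Dirichlet's theorem the series converges to their average, [(-2) + (4)]/2 = 1.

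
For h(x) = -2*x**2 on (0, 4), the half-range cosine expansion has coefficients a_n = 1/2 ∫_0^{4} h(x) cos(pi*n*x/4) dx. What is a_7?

a_7 = 1/2 ∫_0^{4} (-2*x**2) cos(7*pi*x/4) dx.
Integrating by parts twice (tabular method), an antiderivative of (-2*x**2) cos(7*pi*x/4) is -8*x**2*sin(7*pi*x/4)/(7*pi) - 64*x*cos(7*pi*x/4)/(49*pi**2) + 256*sin(7*pi*x/4)/(343*pi**3); evaluating from 0 to 4: ∫_{0}^{4} (-2*x**2) cos(7*pi*x/4) dx = (256/(49*pi**2)) - (0) = 256/(49*pi**2).
Hence a_7 = (1/2)·(256/(49*pi**2)) = 128/(49*pi**2).

128/(49*pi**2)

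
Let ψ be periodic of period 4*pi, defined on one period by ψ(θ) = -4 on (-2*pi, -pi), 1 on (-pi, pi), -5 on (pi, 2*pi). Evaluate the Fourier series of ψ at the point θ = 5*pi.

θ = 5*pi differs from θ = pi by 1 full period(s), and the series is 4*pi-periodic.
At θ = pi the one-sided limits are ψ(pi^-) = 1 and ψ(pi^+) = -5.
By Dirichlet's theorem the series converges to their average, [(1) + (-5)]/2 = -2.

-2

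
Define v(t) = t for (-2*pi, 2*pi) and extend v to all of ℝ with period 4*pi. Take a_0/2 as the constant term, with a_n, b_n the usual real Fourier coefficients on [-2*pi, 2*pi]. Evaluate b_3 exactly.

4/3

b_3 = (1/(2*pi)) ∫_{-2*pi}^{2*pi} v(t) sin(3*t/2) dt.
v is odd and sin(3*t/2) is odd, so the integrand is even and b_3 = 1/pi ∫_0^{2*pi} v(t) sin(3*t/2) dt.
Integrating by parts (boundary term plus one more integral), an antiderivative of (t) sin(3*t/2) is -2*t*cos(3*t/2)/3 + 4*sin(3*t/2)/9; evaluating from 0 to 2*pi: ∫_{0}^{2*pi} (t) sin(3*t/2) dt = (4*pi/3) - (0) = 4*pi/3.
Hence b_3 = (1/pi)·(4*pi/3) = 4/3.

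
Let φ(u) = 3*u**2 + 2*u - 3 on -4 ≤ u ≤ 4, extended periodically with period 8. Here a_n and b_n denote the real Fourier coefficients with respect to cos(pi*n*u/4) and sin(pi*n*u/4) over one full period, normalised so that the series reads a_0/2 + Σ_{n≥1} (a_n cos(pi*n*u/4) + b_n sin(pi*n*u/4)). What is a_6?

a_6 = 1/4 ∫_{-4}^{4} φ(u) cos(3*pi*u/2) du.
Integrating by parts twice (tabular method), an antiderivative of (3*u**2 + 2*u - 3) cos(3*pi*u/2) is 2*u**2*sin(3*pi*u/2)/pi + 4*u*sin(3*pi*u/2)/(3*pi) + 8*u*cos(3*pi*u/2)/(3*pi**2) - 2*sin(3*pi*u/2)/pi - 16*sin(3*pi*u/2)/(9*pi**3) + 8*cos(3*pi*u/2)/(9*pi**2); evaluating from -4 to 4: ∫_{-4}^{4} (3*u**2 + 2*u - 3) cos(3*pi*u/2) du = (104/(9*pi**2)) - (-88/(9*pi**2)) = 64/(3*pi**2).
Hence a_6 = (1/4)·(64/(3*pi**2)) = 16/(3*pi**2).

16/(3*pi**2)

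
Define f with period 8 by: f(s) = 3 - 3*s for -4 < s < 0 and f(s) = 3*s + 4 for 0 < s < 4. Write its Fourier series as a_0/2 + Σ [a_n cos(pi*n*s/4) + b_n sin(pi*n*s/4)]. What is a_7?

a_7 = 1/4 ∫_{-4}^{4} f(s) cos(7*pi*s/4) ds.
Split the integral at the breakpoints.
Integrating by parts (boundary term plus one more integral), an antiderivative of (3 - 3*s) cos(7*pi*s/4) is -12*s*sin(7*pi*s/4)/(7*pi) + 12*sin(7*pi*s/4)/(7*pi) - 48*cos(7*pi*s/4)/(49*pi**2); evaluating from -4 to 0: ∫_{-4}^{0} (3 - 3*s) cos(7*pi*s/4) ds = (-48/(49*pi**2)) - (48/(49*pi**2)) = -96/(49*pi**2).
Integrating by parts (boundary term plus one more integral), an antiderivative of (3*s + 4) cos(7*pi*s/4) is 12*s*sin(7*pi*s/4)/(7*pi) + 16*sin(7*pi*s/4)/(7*pi) + 48*cos(7*pi*s/4)/(49*pi**2); evaluating from 0 to 4: ∫_{0}^{4} (3*s + 4) cos(7*pi*s/4) ds = (-48/(49*pi**2)) - (48/(49*pi**2)) = -96/(49*pi**2).
Summing the pieces and multiplying by (1/4) gives a_7 = -48/(49*pi**2).

-48/(49*pi**2)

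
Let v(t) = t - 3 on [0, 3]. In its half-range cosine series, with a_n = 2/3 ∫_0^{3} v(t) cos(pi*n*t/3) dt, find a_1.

a_1 = 2/3 ∫_0^{3} (t - 3) cos(pi*t/3) dt.
Integrating by parts (boundary term plus one more integral), an antiderivative of (t - 3) cos(pi*t/3) is 3*t*sin(pi*t/3)/pi - 9*sin(pi*t/3)/pi + 9*cos(pi*t/3)/pi**2; evaluating from 0 to 3: ∫_{0}^{3} (t - 3) cos(pi*t/3) dt = (-9/pi**2) - (9/pi**2) = -18/pi**2.
Hence a_1 = (2/3)·(-18/pi**2) = -12/pi**2.

-12/pi**2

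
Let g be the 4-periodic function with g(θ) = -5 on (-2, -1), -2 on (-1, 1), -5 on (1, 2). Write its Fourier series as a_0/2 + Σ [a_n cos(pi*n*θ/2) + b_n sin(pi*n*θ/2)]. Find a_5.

a_5 = 1/2 ∫_{-2}^{2} g(θ) cos(5*pi*θ/2) dθ.
g is even and cos(5*pi*θ/2) is even, so the integrand is even and a_5 = ∫_0^{2} g(θ) cos(5*pi*θ/2) dθ.
Split the integral at the breakpoints.
Directly, an antiderivative of (-2) cos(5*pi*θ/2) is -4*sin(5*pi*θ/2)/(5*pi); evaluating from 0 to 1: ∫_{0}^{1} (-2) cos(5*pi*θ/2) dθ = (-4/(5*pi)) - (0) = -4/(5*pi).
Directly, an antiderivative of (-5) cos(5*pi*θ/2) is -2*sin(5*pi*θ/2)/pi; evaluating from 1 to 2: ∫_{1}^{2} (-5) cos(5*pi*θ/2) dθ = (0) - (-2/pi) = 2/pi.
Summing the pieces gives a_5 = 6/(5*pi).

6/(5*pi)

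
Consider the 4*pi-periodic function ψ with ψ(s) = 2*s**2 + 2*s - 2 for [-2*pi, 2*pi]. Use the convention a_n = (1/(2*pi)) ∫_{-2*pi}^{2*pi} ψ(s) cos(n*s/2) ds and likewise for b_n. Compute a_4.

a_4 = (1/(2*pi)) ∫_{-2*pi}^{2*pi} ψ(s) cos(2*s) ds.
Integrating by parts twice (tabular method), an antiderivative of (2*s**2 + 2*s - 2) cos(2*s) is s**2*sin(2*s) + s*sin(2*s) + s*cos(2*s) - 3*sin(2*s)/2 + cos(2*s)/2; evaluating from -2*pi to 2*pi: ∫_{-2*pi}^{2*pi} (2*s**2 + 2*s - 2) cos(2*s) ds = (1/2 + 2*pi) - (1/2 - 2*pi) = 4*pi.
Hence a_4 = (1/(2*pi))·(4*pi) = 2.

2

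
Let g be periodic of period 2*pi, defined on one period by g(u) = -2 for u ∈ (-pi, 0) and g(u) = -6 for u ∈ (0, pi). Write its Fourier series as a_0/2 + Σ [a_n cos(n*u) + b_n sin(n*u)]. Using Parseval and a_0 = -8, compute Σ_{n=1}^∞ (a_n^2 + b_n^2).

Parseval: a_0^2/2 + Σ_{n≥1} (a_n^2+b_n^2) = 1/pi ∫_{-pi}^{pi} g(u)^2 du = 40.
Subtract a_0^2/2 = 32: Σ (a_n^2+b_n^2) = 8.

8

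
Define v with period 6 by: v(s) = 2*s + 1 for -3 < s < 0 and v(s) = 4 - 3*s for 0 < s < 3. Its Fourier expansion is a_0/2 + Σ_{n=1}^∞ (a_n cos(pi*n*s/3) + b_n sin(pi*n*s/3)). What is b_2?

3/(2*pi)

b_2 = 1/3 ∫_{-3}^{3} v(s) sin(2*pi*s/3) ds.
Split the integral at the breakpoints.
Integrating by parts (boundary term plus one more integral), an antiderivative of (2*s + 1) sin(2*pi*s/3) is -3*s*cos(2*pi*s/3)/pi + 9*sin(2*pi*s/3)/(2*pi**2) - 3*cos(2*pi*s/3)/(2*pi); evaluating from -3 to 0: ∫_{-3}^{0} (2*s + 1) sin(2*pi*s/3) ds = (-3/(2*pi)) - (15/(2*pi)) = -9/pi.
Integrating by parts (boundary term plus one more integral), an antiderivative of (4 - 3*s) sin(2*pi*s/3) is 9*s*cos(2*pi*s/3)/(2*pi) - 27*sin(2*pi*s/3)/(4*pi**2) - 6*cos(2*pi*s/3)/pi; evaluating from 0 to 3: ∫_{0}^{3} (4 - 3*s) sin(2*pi*s/3) ds = (15/(2*pi)) - (-6/pi) = 27/(2*pi).
Summing the pieces and multiplying by (1/3) gives b_2 = 3/(2*pi).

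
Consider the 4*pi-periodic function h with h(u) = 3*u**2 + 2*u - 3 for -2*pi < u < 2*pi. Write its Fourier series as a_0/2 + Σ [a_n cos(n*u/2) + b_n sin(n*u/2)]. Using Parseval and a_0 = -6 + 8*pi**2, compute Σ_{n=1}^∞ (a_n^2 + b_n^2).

Parseval: a_0^2/2 + Σ_{n≥1} (a_n^2+b_n^2) = (1/(2*pi)) ∫_{-2*pi}^{2*pi} h(u)^2 du = -112*pi**2/3 + 18 + 288*pi**4/5.
Subtract a_0^2/2 = 2*(3 - 4*pi**2)**2: Σ (a_n^2+b_n^2) = 32*pi**2*(5 + 12*pi**2)/15.

32*pi**2*(5 + 12*pi**2)/15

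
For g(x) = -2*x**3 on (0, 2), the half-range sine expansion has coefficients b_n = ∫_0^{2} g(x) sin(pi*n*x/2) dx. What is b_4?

b_4 = ∫_0^{2} (-2*x**3) sin(2*pi*x) dx.
Integrating by parts three times (tabular method), an antiderivative of (-2*x**3) sin(2*pi*x) is x**3*cos(2*pi*x)/pi - 3*x**2*sin(2*pi*x)/(2*pi**2) - 3*x*cos(2*pi*x)/(2*pi**3) + 3*sin(2*pi*x)/(4*pi**4); evaluating from 0 to 2: ∫_{0}^{2} (-2*x**3) sin(2*pi*x) dx = (-3/pi**3 + 8/pi) - (0) = -3/pi**3 + 8/pi.
Hence b_4 = -3/pi**3 + 8/pi.

-3/pi**3 + 8/pi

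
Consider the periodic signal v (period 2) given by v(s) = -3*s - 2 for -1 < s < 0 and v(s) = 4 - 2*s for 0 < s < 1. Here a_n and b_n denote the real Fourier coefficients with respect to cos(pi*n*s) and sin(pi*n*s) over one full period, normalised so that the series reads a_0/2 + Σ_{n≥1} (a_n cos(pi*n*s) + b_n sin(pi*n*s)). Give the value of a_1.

a_1 = ∫_{-1}^{1} v(s) cos(pi*s) ds.
Split the integral at the breakpoints.
Integrating by parts (boundary term plus one more integral), an antiderivative of (-3*s - 2) cos(pi*s) is -3*s*sin(pi*s)/pi - 2*sin(pi*s)/pi - 3*cos(pi*s)/pi**2; evaluating from -1 to 0: ∫_{-1}^{0} (-3*s - 2) cos(pi*s) ds = (-3/pi**2) - (3/pi**2) = -6/pi**2.
Integrating by parts (boundary term plus one more integral), an antiderivative of (4 - 2*s) cos(pi*s) is -2*s*sin(pi*s)/pi + 4*sin(pi*s)/pi - 2*cos(pi*s)/pi**2; evaluating from 0 to 1: ∫_{0}^{1} (4 - 2*s) cos(pi*s) ds = (2/pi**2) - (-2/pi**2) = 4/pi**2.
Summing the pieces gives a_1 = -2/pi**2.

-2/pi**2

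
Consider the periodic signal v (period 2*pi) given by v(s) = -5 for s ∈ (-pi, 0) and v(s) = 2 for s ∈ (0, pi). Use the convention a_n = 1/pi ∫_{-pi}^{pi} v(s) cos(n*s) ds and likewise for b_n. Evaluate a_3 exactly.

0

a_3 = 1/pi ∫_{-pi}^{pi} v(s) cos(3*s) ds.
Split the integral at the breakpoints.
Directly, an antiderivative of (-5) cos(3*s) is -5*sin(3*s)/3; evaluating from -pi to 0: ∫_{-pi}^{0} (-5) cos(3*s) ds = (0) - (0) = 0.
Directly, an antiderivative of (2) cos(3*s) is 2*sin(3*s)/3; evaluating from 0 to pi: ∫_{0}^{pi} (2) cos(3*s) ds = (0) - (0) = 0.
Summing the pieces and multiplying by (1/pi) gives a_3 = 0.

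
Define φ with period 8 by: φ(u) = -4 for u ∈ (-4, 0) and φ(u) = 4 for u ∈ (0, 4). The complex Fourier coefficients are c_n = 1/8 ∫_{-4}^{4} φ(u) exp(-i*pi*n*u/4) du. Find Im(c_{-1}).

8/pi

Since φ is real-valued, Im(c_{-1}) = -1/8 ∫_{-4}^{4} φ(u) sin(-pi*u/4) du = b_{1}/2.
φ is odd and sin(-pi*u/4) is odd, so the integrand is even: ∫_{-4}^{4} φ(u) sin(-pi*u/4) du = 2∫_0^{4} φ(u) sin(-pi*u/4) du.
Directly, an antiderivative of (4) sin(-pi*u/4) is 16*cos(pi*u/4)/pi; evaluating from 0 to 4: ∫_{0}^{4} (4) sin(-pi*u/4) du = (-16/pi) - (16/pi) = -32/pi.
So ∫_{-4}^{4} φ(u) sin(-pi*u/4) du = -64/pi.
Hence Im(c_{-1}) = (-1/8)·(-64/pi) = 8/pi.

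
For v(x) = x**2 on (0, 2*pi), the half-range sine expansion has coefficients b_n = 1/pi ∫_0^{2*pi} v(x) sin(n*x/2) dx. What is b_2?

b_2 = 1/pi ∫_0^{2*pi} (x**2) sin(x) dx.
Integrating by parts twice (tabular method), an antiderivative of (x**2) sin(x) is -x**2*cos(x) + 2*x*sin(x) + 2*cos(x); evaluating from 0 to 2*pi: ∫_{0}^{2*pi} (x**2) sin(x) dx = (2 - 4*pi**2) - (2) = -4*pi**2.
Hence b_2 = (1/pi)·(-4*pi**2) = -4*pi.

-4*pi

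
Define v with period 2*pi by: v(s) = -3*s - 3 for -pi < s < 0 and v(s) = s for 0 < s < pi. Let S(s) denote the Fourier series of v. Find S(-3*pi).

-3/2 + 2*pi

s = -3*pi differs from s = pi by -2 full period(s), and the series is 2*pi-periodic.
At s = pi the one-sided limits are v(pi^-) = pi and v(pi^+) = -3 + 3*pi.
By Dirichlet's theorem the series converges to their average, [(pi) + (-3 + 3*pi)]/2 = -3/2 + 2*pi.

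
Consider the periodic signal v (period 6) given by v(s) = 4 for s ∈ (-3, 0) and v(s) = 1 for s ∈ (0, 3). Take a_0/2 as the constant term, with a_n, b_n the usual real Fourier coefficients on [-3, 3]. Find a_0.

a_0 = 1/3 ∫_{-3}^{3} v(s) ds = 1/3 · (15) = 5.

5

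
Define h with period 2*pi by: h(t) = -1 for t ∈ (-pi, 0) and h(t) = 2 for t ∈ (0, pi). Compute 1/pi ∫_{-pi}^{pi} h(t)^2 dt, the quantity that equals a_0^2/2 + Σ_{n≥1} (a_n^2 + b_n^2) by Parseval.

1/pi ∫_{-pi}^{pi} h(t)^2 dt = 1/pi · (5*pi) = 5.

5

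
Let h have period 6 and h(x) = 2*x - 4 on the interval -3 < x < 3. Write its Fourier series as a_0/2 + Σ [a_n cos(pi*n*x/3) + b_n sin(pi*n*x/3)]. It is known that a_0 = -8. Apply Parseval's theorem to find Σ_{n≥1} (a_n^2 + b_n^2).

Parseval: a_0^2/2 + Σ_{n≥1} (a_n^2+b_n^2) = 1/3 ∫_{-3}^{3} h(x)^2 dx = 56.
Subtract a_0^2/2 = 32: Σ (a_n^2+b_n^2) = 24.

24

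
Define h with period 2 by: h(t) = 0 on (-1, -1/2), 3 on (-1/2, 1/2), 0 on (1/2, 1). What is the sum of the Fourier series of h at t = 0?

h is continuous at t = 0 with value 3, so the series converges to 3 there.

3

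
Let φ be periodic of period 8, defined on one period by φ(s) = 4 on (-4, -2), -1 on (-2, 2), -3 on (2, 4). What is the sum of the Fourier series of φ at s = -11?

s = -11 differs from s = -3 by -1 full period(s), and the series is 8-periodic.
φ is continuous at s = -3 with value 4, so the series converges to 4 there.

4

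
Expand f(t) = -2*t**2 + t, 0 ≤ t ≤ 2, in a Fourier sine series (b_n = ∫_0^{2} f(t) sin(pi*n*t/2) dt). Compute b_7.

b_7 = ∫_0^{2} (-2*t**2 + t) sin(7*pi*t/2) dt.
Integrating by parts twice (tabular method), an antiderivative of (-2*t**2 + t) sin(7*pi*t/2) is 4*t**2*cos(7*pi*t/2)/(7*pi) - 16*t*sin(7*pi*t/2)/(49*pi**2) - 2*t*cos(7*pi*t/2)/(7*pi) + 4*sin(7*pi*t/2)/(49*pi**2) - 32*cos(7*pi*t/2)/(343*pi**3); evaluating from 0 to 2: ∫_{0}^{2} (-2*t**2 + t) sin(7*pi*t/2) dt = (4*(8 - 147*pi**2)/(343*pi**3)) - (-32/(343*pi**3)) = 4*(16 - 147*pi**2)/(343*pi**3).
Hence b_7 = 4*(16 - 147*pi**2)/(343*pi**3).

4*(16 - 147*pi**2)/(343*pi**3)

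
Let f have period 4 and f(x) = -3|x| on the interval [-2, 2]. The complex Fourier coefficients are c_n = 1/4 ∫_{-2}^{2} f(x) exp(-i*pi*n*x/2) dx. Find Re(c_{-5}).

12/(25*pi**2)

Since f is real-valued, Re(c_{-5}) = 1/4 ∫_{-2}^{2} f(x) cos(-5*pi*x/2) dx = a_{5}/2.
f is even and cos(-5*pi*x/2) is even, so the integrand is even: ∫_{-2}^{2} f(x) cos(-5*pi*x/2) dx = 2∫_0^{2} f(x) cos(-5*pi*x/2) dx.
Integrating by parts (boundary term plus one more integral), an antiderivative of (-3*x) cos(-5*pi*x/2) is -6*x*sin(5*pi*x/2)/(5*pi) - 12*cos(5*pi*x/2)/(25*pi**2); evaluating from 0 to 2: ∫_{0}^{2} (-3*x) cos(-5*pi*x/2) dx = (12/(25*pi**2)) - (-12/(25*pi**2)) = 24/(25*pi**2).
So ∫_{-2}^{2} f(x) cos(-5*pi*x/2) dx = 48/(25*pi**2).
Hence Re(c_{-5}) = (1/4)·(48/(25*pi**2)) = 12/(25*pi**2).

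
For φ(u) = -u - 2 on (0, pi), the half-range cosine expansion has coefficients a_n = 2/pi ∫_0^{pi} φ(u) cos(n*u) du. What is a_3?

a_3 = 2/pi ∫_0^{pi} (-u - 2) cos(3*u) du.
Integrating by parts (boundary term plus one more integral), an antiderivative of (-u - 2) cos(3*u) is -u*sin(3*u)/3 - 2*sin(3*u)/3 - cos(3*u)/9; evaluating from 0 to pi: ∫_{0}^{pi} (-u - 2) cos(3*u) du = (1/9) - (-1/9) = 2/9.
Hence a_3 = (2/pi)·(2/9) = 4/(9*pi).

4/(9*pi)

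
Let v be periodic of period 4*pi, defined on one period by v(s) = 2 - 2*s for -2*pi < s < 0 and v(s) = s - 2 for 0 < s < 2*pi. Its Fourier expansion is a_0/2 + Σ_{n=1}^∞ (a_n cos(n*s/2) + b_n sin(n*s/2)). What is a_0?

a_0 = (1/(2*pi)) ∫_{-2*pi}^{2*pi} v(s) ds = (1/(2*pi)) · (6*pi**2) = 3*pi.

3*pi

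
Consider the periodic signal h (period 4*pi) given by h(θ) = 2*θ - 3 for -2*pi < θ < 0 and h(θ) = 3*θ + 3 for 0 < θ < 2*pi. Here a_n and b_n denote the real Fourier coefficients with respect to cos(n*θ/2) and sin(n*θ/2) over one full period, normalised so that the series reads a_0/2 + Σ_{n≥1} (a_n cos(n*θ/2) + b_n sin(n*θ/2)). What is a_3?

-4/(9*pi)

a_3 = (1/(2*pi)) ∫_{-2*pi}^{2*pi} h(θ) cos(3*θ/2) dθ.
Split the integral at the breakpoints.
Integrating by parts (boundary term plus one more integral), an antiderivative of (2*θ - 3) cos(3*θ/2) is 4*θ*sin(3*θ/2)/3 - 2*sin(3*θ/2) + 8*cos(3*θ/2)/9; evaluating from -2*pi to 0: ∫_{-2*pi}^{0} (2*θ - 3) cos(3*θ/2) dθ = (8/9) - (-8/9) = 16/9.
Integrating by parts (boundary term plus one more integral), an antiderivative of (3*θ + 3) cos(3*θ/2) is 2*θ*sin(3*θ/2) + 2*sin(3*θ/2) + 4*cos(3*θ/2)/3; evaluating from 0 to 2*pi: ∫_{0}^{2*pi} (3*θ + 3) cos(3*θ/2) dθ = (-4/3) - (4/3) = -8/3.
Summing the pieces and multiplying by (1/(2*pi)) gives a_3 = -4/(9*pi).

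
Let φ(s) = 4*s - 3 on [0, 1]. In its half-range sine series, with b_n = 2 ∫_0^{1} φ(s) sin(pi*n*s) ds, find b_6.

b_6 = 2 ∫_0^{1} (4*s - 3) sin(6*pi*s) ds.
Integrating by parts (boundary term plus one more integral), an antiderivative of (4*s - 3) sin(6*pi*s) is -2*s*cos(6*pi*s)/(3*pi) + sin(6*pi*s)/(9*pi**2) + cos(6*pi*s)/(2*pi); evaluating from 0 to 1: ∫_{0}^{1} (4*s - 3) sin(6*pi*s) ds = (-1/(6*pi)) - (1/(2*pi)) = -2/(3*pi).
Hence b_6 = 2·(-2/(3*pi)) = -4/(3*pi).

-4/(3*pi)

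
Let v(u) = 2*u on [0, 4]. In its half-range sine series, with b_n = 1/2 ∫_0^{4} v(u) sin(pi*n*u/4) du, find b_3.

b_3 = 1/2 ∫_0^{4} (2*u) sin(3*pi*u/4) du.
Integrating by parts (boundary term plus one more integral), an antiderivative of (2*u) sin(3*pi*u/4) is -8*u*cos(3*pi*u/4)/(3*pi) + 32*sin(3*pi*u/4)/(9*pi**2); evaluating from 0 to 4: ∫_{0}^{4} (2*u) sin(3*pi*u/4) du = (32/(3*pi)) - (0) = 32/(3*pi).
Hence b_3 = (1/2)·(32/(3*pi)) = 16/(3*pi).

16/(3*pi)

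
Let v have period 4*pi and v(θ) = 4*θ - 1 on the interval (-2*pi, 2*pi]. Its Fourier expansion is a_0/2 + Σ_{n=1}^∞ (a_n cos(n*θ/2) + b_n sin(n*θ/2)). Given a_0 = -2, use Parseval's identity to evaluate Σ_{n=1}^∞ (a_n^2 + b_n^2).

128*pi**2/3

Parseval: a_0^2/2 + Σ_{n≥1} (a_n^2+b_n^2) = (1/(2*pi)) ∫_{-2*pi}^{2*pi} v(θ)^2 dθ = 2 + 128*pi**2/3.
Subtract a_0^2/2 = 2: Σ (a_n^2+b_n^2) = 128*pi**2/3.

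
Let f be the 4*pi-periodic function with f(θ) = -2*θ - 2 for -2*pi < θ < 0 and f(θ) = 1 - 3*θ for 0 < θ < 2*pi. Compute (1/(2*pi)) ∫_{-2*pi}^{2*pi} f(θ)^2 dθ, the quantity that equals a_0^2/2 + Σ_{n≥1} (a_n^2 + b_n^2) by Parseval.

(1/(2*pi)) ∫_{-2*pi}^{2*pi} f(θ)^2 dθ = (1/(2*pi)) · (2*pi*(-42*pi + 15 + 52*pi**2)/3) = -14*pi + 5 + 52*pi**2/3.

-14*pi + 5 + 52*pi**2/3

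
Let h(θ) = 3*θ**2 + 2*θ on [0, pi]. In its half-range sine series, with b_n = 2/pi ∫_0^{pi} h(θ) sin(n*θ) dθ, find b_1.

-24/pi + 4 + 6*pi

b_1 = 2/pi ∫_0^{pi} (3*θ**2 + 2*θ) sin(θ) dθ.
Integrating by parts twice (tabular method), an antiderivative of (3*θ**2 + 2*θ) sin(θ) is -3*θ**2*cos(θ) + 6*θ*sin(θ) - 2*θ*cos(θ) + 2*sin(θ) + 6*cos(θ); evaluating from 0 to pi: ∫_{0}^{pi} (3*θ**2 + 2*θ) sin(θ) dθ = (-6 + 2*pi + 3*pi**2) - (6) = -12 + 2*pi + 3*pi**2.
Hence b_1 = (2/pi)·(-12 + 2*pi + 3*pi**2) = -24/pi + 4 + 6*pi.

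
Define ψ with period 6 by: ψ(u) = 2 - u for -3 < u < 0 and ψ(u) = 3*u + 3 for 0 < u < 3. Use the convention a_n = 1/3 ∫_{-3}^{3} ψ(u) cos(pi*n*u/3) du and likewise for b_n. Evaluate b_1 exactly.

b_1 = 1/3 ∫_{-3}^{3} ψ(u) sin(pi*u/3) du.
Split the integral at the breakpoints.
Integrating by parts (boundary term plus one more integral), an antiderivative of (2 - u) sin(pi*u/3) is 3*u*cos(pi*u/3)/pi - 9*sin(pi*u/3)/pi**2 - 6*cos(pi*u/3)/pi; evaluating from -3 to 0: ∫_{-3}^{0} (2 - u) sin(pi*u/3) du = (-6/pi) - (15/pi) = -21/pi.
Integrating by parts (boundary term plus one more integral), an antiderivative of (3*u + 3) sin(pi*u/3) is -9*u*cos(pi*u/3)/pi + 27*sin(pi*u/3)/pi**2 - 9*cos(pi*u/3)/pi; evaluating from 0 to 3: ∫_{0}^{3} (3*u + 3) sin(pi*u/3) du = (36/pi) - (-9/pi) = 45/pi.
Summing the pieces and multiplying by (1/3) gives b_1 = 8/pi.

8/pi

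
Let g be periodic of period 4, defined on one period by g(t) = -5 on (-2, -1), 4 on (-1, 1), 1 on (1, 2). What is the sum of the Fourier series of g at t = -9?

-1/2

t = -9 differs from t = -1 by -2 full period(s), and the series is 4-periodic.
At t = -1 the one-sided limits are g(-1^-) = -5 and g(-1^+) = 4.
By Dirichlet's theorem the series converges to their average, [(-5) + (4)]/2 = -1/2.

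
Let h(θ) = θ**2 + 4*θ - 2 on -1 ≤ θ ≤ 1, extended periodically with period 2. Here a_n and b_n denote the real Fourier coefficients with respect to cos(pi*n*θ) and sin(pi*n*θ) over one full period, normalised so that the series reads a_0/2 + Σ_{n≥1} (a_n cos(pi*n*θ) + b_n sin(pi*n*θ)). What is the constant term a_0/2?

-5/3

a_0 = ∫_{-1}^{1} h(θ) dθ = -10/3.
So the constant term a_0/2 = -5/3.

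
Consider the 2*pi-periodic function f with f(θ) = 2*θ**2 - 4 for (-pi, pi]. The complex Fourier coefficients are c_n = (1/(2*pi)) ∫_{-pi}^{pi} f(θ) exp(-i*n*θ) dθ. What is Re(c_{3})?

Since f is real-valued, Re(c_{3}) = (1/(2*pi)) ∫_{-pi}^{pi} f(θ) cos(3*θ) dθ = a_{3}/2.
f is even and cos(3*θ) is even, so the integrand is even: ∫_{-pi}^{pi} f(θ) cos(3*θ) dθ = 2∫_0^{pi} f(θ) cos(3*θ) dθ.
Integrating by parts twice (tabular method), an antiderivative of (2*θ**2 - 4) cos(3*θ) is 2*θ**2*sin(3*θ)/3 + 4*θ*cos(3*θ)/9 - 40*sin(3*θ)/27; evaluating from 0 to pi: ∫_{0}^{pi} (2*θ**2 - 4) cos(3*θ) dθ = (-4*pi/9) - (0) = -4*pi/9.
So ∫_{-pi}^{pi} f(θ) cos(3*θ) dθ = -8*pi/9.
Hence Re(c_{3}) = (1/(2*pi))·(-8*pi/9) = -4/9.

-4/9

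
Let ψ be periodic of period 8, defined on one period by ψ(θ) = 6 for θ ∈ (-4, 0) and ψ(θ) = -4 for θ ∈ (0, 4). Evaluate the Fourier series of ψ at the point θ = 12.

θ = 12 differs from θ = -4 by 2 full period(s), and the series is 8-periodic.
At θ = -4 the one-sided limits are ψ(-4^-) = -4 and ψ(-4^+) = 6.
By Dirichlet's theorem the series converges to their average, [(-4) + (6)]/2 = 1.

1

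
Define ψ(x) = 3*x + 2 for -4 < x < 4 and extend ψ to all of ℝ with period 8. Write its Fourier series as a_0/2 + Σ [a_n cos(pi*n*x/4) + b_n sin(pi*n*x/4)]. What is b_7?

24/(7*pi)

b_7 = 1/4 ∫_{-4}^{4} ψ(x) sin(7*pi*x/4) dx.
Integrating by parts (boundary term plus one more integral), an antiderivative of (3*x + 2) sin(7*pi*x/4) is -12*x*cos(7*pi*x/4)/(7*pi) + 48*sin(7*pi*x/4)/(49*pi**2) - 8*cos(7*pi*x/4)/(7*pi); evaluating from -4 to 4: ∫_{-4}^{4} (3*x + 2) sin(7*pi*x/4) dx = (8/pi) - (-40/(7*pi)) = 96/(7*pi).
Hence b_7 = (1/4)·(96/(7*pi)) = 24/(7*pi).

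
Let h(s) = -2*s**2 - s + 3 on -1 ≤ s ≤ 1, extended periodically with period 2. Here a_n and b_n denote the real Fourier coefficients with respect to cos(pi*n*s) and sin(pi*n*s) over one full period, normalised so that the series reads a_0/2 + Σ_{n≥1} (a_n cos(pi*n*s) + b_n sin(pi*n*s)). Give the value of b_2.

1/pi

b_2 = ∫_{-1}^{1} h(s) sin(2*pi*s) ds.
Integrating by parts twice (tabular method), an antiderivative of (-2*s**2 - s + 3) sin(2*pi*s) is s**2*cos(2*pi*s)/pi - s*sin(2*pi*s)/pi**2 + s*cos(2*pi*s)/(2*pi) - sin(2*pi*s)/(4*pi**2) - 3*cos(2*pi*s)/(2*pi) - cos(2*pi*s)/(2*pi**3); evaluating from -1 to 1: ∫_{-1}^{1} (-2*s**2 - s + 3) sin(2*pi*s) ds = (-1/(2*pi**3)) - ((-pi**2 - 1/2)/pi**3) = 1/pi.
Hence b_2 = 1/pi.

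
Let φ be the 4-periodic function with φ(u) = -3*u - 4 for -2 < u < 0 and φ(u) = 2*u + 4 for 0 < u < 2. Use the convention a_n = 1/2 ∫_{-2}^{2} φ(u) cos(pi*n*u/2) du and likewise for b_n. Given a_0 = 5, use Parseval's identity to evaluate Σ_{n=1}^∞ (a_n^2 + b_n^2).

173/6

Parseval: a_0^2/2 + Σ_{n≥1} (a_n^2+b_n^2) = 1/2 ∫_{-2}^{2} φ(u)^2 du = 124/3.
Subtract a_0^2/2 = 25/2: Σ (a_n^2+b_n^2) = 173/6.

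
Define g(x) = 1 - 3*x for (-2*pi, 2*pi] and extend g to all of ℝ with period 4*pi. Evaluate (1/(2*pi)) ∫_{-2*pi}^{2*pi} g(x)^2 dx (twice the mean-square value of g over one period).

(1/(2*pi)) ∫_{-2*pi}^{2*pi} g(x)^2 dx = (1/(2*pi)) · (4*pi + 48*pi**3) = 2 + 24*pi**2.

2 + 24*pi**2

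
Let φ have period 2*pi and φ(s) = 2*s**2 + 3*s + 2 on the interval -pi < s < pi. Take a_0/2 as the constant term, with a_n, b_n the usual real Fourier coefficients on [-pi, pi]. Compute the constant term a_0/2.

2 + 2*pi**2/3

a_0 = 1/pi ∫_{-pi}^{pi} φ(s) ds = 1/pi · (4*pi*(3 + pi**2)/3) = 4 + 4*pi**2/3.
So the constant term a_0/2 = 2 + 2*pi**2/3.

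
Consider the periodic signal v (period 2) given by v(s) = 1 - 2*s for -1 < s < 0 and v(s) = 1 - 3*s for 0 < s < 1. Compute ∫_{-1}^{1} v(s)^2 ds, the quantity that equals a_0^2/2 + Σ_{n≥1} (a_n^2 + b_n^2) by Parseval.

∫_{-1}^{1} v(s)^2 ds = 16/3.

16/3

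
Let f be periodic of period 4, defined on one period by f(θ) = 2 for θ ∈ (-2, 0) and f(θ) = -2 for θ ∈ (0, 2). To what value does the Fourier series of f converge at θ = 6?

0

θ = 6 differs from θ = 2 by 1 full period(s), and the series is 4-periodic.
At θ = 2 the one-sided limits are f(2^-) = -2 and f(2^+) = 2.
By Dirichlet's theorem the series converges to their average, [(-2) + (2)]/2 = 0.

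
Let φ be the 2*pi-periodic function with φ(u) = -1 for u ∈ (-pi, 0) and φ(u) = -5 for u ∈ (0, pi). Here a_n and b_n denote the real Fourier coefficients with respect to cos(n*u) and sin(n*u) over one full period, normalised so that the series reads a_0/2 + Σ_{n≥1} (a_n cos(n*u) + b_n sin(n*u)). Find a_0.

a_0 = 1/pi ∫_{-pi}^{pi} φ(u) du = 1/pi · (-6*pi) = -6.

-6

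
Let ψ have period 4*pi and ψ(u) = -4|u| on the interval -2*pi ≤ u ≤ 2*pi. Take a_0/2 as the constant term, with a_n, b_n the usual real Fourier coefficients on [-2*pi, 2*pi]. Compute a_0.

a_0 = (1/(2*pi)) ∫_{-2*pi}^{2*pi} ψ(u) du = (1/(2*pi)) · (-16*pi**2) = -8*pi.

-8*pi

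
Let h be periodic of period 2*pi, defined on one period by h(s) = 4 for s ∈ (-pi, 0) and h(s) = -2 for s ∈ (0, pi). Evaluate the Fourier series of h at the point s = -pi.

At s = -pi the one-sided limits are h(-pi^-) = -2 and h(-pi^+) = 4.
By Dirichlet's theorem the series converges to their average, [(-2) + (4)]/2 = 1.

1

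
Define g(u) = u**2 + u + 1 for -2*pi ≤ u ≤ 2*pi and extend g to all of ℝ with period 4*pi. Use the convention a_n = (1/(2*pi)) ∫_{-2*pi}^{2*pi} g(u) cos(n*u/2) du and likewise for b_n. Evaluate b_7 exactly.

b_7 = (1/(2*pi)) ∫_{-2*pi}^{2*pi} g(u) sin(7*u/2) du.
Integrating by parts twice (tabular method), an antiderivative of (u**2 + u + 1) sin(7*u/2) is -2*u**2*cos(7*u/2)/7 + 8*u*sin(7*u/2)/49 - 2*u*cos(7*u/2)/7 + 4*sin(7*u/2)/49 - 82*cos(7*u/2)/343; evaluating from -2*pi to 2*pi: ∫_{-2*pi}^{2*pi} (u**2 + u + 1) sin(7*u/2) du = (82/343 + 4*pi/7 + 8*pi**2/7) - (-4*pi/7 + 82/343 + 8*pi**2/7) = 8*pi/7.
Hence b_7 = (1/(2*pi))·(8*pi/7) = 4/7.

4/7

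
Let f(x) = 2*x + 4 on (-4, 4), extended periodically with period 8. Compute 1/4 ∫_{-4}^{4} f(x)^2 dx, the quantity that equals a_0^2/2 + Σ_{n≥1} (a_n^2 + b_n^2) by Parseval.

1/4 ∫_{-4}^{4} f(x)^2 dx = 1/4 · (896/3) = 224/3.

224/3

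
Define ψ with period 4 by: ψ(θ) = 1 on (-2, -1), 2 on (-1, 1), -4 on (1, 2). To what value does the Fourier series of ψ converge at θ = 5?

θ = 5 differs from θ = 1 by 1 full period(s), and the series is 4-periodic.
At θ = 1 the one-sided limits are ψ(1^-) = 2 and ψ(1^+) = -4.
By Dirichlet's theorem the series converges to their average, [(2) + (-4)]/2 = -1.

-1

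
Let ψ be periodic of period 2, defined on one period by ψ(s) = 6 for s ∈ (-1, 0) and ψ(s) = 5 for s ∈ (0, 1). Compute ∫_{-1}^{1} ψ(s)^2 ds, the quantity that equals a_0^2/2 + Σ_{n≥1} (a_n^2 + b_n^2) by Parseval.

∫_{-1}^{1} ψ(s)^2 ds = 61.

61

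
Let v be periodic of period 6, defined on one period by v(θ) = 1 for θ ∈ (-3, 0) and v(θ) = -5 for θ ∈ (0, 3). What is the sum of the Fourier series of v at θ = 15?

-2

θ = 15 differs from θ = 3 by 2 full period(s), and the series is 6-periodic.
At θ = 3 the one-sided limits are v(3^-) = -5 and v(3^+) = 1.
By Dirichlet's theorem the series converges to their average, [(-5) + (1)]/2 = -2.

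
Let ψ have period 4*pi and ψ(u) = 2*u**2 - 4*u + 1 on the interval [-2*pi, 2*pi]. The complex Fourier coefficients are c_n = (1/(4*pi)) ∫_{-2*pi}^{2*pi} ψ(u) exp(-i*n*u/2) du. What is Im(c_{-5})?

Since ψ is real-valued, Im(c_{-5}) = -(1/(4*pi)) ∫_{-2*pi}^{2*pi} ψ(u) sin(-5*u/2) du = b_{5}/2.
Integrating by parts twice (tabular method), an antiderivative of (2*u**2 - 4*u + 1) sin(-5*u/2) is 4*u**2*cos(5*u/2)/5 - 16*u*sin(5*u/2)/25 - 8*u*cos(5*u/2)/5 + 16*sin(5*u/2)/25 + 18*cos(5*u/2)/125; evaluating from -2*pi to 2*pi: ∫_{-2*pi}^{2*pi} (2*u**2 - 4*u + 1) sin(-5*u/2) du = (-16*pi**2/5 - 18/125 + 16*pi/5) - (-16*pi**2/5 - 16*pi/5 - 18/125) = 32*pi/5.
Hence Im(c_{-5}) = (-1/(4*pi))·(32*pi/5) = -8/5.

-8/5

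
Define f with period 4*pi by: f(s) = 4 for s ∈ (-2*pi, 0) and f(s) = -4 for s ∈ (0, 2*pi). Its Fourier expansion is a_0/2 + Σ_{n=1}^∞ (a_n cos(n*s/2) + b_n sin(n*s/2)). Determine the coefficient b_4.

b_4 = (1/(2*pi)) ∫_{-2*pi}^{2*pi} f(s) sin(2*s) ds.
f is odd and sin(2*s) is odd, so the integrand is even and b_4 = 1/pi ∫_0^{2*pi} f(s) sin(2*s) ds.
Directly, an antiderivative of (-4) sin(2*s) is 2*cos(2*s); evaluating from 0 to 2*pi: ∫_{0}^{2*pi} (-4) sin(2*s) ds = (2) - (2) = 0.
Hence b_4 = (1/pi)·(0) = 0.

0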